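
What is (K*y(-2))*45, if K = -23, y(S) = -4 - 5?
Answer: 9315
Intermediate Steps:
y(S) = -9
(K*y(-2))*45 = -23*(-9)*45 = 207*45 = 9315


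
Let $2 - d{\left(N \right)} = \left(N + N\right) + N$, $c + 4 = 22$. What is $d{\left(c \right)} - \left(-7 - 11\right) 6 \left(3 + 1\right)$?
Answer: $380$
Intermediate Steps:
$c = 18$ ($c = -4 + 22 = 18$)
$d{\left(N \right)} = 2 - 3 N$ ($d{\left(N \right)} = 2 - \left(\left(N + N\right) + N\right) = 2 - \left(2 N + N\right) = 2 - 3 N$)
$d{\left(c \right)} - \left(-7 - 11\right) 6 \left(3 + 1\right) = \left(2 - 54\right) - \left(-7 - 11\right) 6 \left(3 + 1\right) = \left(2 - 54\right) - - 18 \cdot 6 \cdot 4 = -52 - \left(-18\right) 24 = -52 - -432 = -52 + 432 = 380$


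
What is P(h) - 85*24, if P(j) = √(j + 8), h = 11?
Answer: -2040 + √19 ≈ -2035.6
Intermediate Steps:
P(j) = √(8 + j)
P(h) - 85*24 = √(8 + 11) - 85*24 = √19 - 2040 = -2040 + √19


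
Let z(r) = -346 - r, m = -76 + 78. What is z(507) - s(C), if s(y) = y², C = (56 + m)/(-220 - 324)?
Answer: -63109193/73984 ≈ -853.01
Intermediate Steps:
m = 2
C = -29/272 (C = (56 + 2)/(-220 - 324) = 58/(-544) = 58*(-1/544) = -29/272 ≈ -0.10662)
z(507) - s(C) = (-346 - 1*507) - (-29/272)² = (-346 - 507) - 1*841/73984 = -853 - 841/73984 = -63109193/73984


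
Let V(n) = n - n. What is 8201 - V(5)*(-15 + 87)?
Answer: 8201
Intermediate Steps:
V(n) = 0
8201 - V(5)*(-15 + 87) = 8201 - 0*(-15 + 87) = 8201 - 0*72 = 8201 - 1*0 = 8201 + 0 = 8201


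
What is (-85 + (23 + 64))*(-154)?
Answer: -308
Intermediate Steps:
(-85 + (23 + 64))*(-154) = (-85 + 87)*(-154) = 2*(-154) = -308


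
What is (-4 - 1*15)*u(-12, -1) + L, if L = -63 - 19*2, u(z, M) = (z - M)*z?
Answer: -2609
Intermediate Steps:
u(z, M) = z*(z - M)
L = -101 (L = -63 - 38 = -101)
(-4 - 1*15)*u(-12, -1) + L = (-4 - 1*15)*(-12*(-12 - 1*(-1))) - 101 = (-4 - 15)*(-12*(-12 + 1)) - 101 = -(-228)*(-11) - 101 = -19*132 - 101 = -2508 - 101 = -2609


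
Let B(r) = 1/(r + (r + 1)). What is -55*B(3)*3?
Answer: -165/7 ≈ -23.571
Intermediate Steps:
B(r) = 1/(1 + 2*r) (B(r) = 1/(r + (1 + r)) = 1/(1 + 2*r))
-55*B(3)*3 = -55*3/(1 + 2*3) = -55*3/(1 + 6) = -55*3/7 = -165/7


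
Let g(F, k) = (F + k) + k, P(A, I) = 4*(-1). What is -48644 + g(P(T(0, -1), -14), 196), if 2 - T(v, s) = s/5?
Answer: -48256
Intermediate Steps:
T(v, s) = 2 - s/5
P(A, I) = -4
g(F, k) = F + 2*k
-48644 + g(P(T(0, -1), -14), 196) = -48644 + (-4 + 2*196) = -48644 + (-4 + 392) = -48644 + 388 = -48256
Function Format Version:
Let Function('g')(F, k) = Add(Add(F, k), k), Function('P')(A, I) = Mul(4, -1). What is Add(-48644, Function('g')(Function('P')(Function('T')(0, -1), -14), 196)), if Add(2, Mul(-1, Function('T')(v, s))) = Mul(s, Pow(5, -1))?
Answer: -48256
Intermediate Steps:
Function('T')(v, s) = Add(2, Mul(Rational(-1, 5), s)) (Function('T')(v, s) = Add(2, Mul(-1, Mul(s, Pow(5, -1)))) = Add(2, Mul(-1, Mul(s, Rational(1, 5)))) = Add(2, Mul(-1, Mul(Rational(1, 5), s))) = Add(2, Mul(Rational(-1, 5), s)))
Function('P')(A, I) = -4
Function('g')(F, k) = Add(F, Mul(2, k))
Add(-48644, Function('g')(Function('P')(Function('T')(0, -1), -14), 196)) = Add(-48644, Add(-4, Mul(2, 196))) = Add(-48644, Add(-4, 392)) = Add(-48644, 388) = -48256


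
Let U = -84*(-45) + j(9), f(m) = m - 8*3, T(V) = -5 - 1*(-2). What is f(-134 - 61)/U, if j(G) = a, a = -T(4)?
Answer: -73/1261 ≈ -0.057891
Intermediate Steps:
T(V) = -3 (T(V) = -5 + 2 = -3)
a = 3 (a = -1*(-3) = 3)
j(G) = 3
f(m) = -24 + m (f(m) = m - 24 = -24 + m)
U = 3783 (U = -84*(-45) + 3 = 3780 + 3 = 3783)
f(-134 - 61)/U = (-24 + (-134 - 61))/3783 = (-24 - 195)*(1/3783) = -219*1/3783 = -73/1261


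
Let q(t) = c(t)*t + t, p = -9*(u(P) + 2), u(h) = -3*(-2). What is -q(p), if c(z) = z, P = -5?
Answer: -5112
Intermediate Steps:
u(h) = 6
p = -72 (p = -9*(6 + 2) = -9*8 = -72)
q(t) = t + t² (q(t) = t*t + t = t² + t = t + t²)
-q(p) = -(-72)*(1 - 72) = -(-72)*(-71) = -1*5112 = -5112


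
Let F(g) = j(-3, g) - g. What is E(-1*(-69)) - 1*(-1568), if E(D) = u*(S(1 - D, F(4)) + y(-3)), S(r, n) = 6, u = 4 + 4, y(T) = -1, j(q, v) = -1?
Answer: 1608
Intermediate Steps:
F(g) = -1 - g
u = 8
E(D) = 40 (E(D) = 8*(6 - 1) = 8*5 = 40)
E(-1*(-69)) - 1*(-1568) = 40 - 1*(-1568) = 40 + 1568 = 1608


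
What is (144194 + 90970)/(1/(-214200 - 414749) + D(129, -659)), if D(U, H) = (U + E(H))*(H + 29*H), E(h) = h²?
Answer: -147906162636/5401593702729301 ≈ -2.7382e-5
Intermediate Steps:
D(U, H) = 30*H*(U + H²) (D(U, H) = (U + H²)*(H + 29*H) = (U + H²)*(30*H) = 30*H*(U + H²))
(144194 + 90970)/(1/(-214200 - 414749) + D(129, -659)) = (144194 + 90970)/(1/(-214200 - 414749) + 30*(-659)*(129 + (-659)²)) = 235164/(1/(-628949) + 30*(-659)*(129 + 434281)) = 235164/(-1/628949 + 30*(-659)*434410) = 235164/(-1/628949 - 8588285700) = 235164/(-5401593702729301/628949) = 235164*(-628949/5401593702729301) = -147906162636/5401593702729301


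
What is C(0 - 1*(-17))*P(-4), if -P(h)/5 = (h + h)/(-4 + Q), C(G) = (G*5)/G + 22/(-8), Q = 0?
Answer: -45/2 ≈ -22.500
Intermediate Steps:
C(G) = 9/4 (C(G) = (5*G)/G + 22*(-1/8) = 5 - 11/4 = 9/4)
P(h) = 5*h/2 (P(h) = -5*(h + h)/(-4 + 0) = -5*2*h/(-4) = -5*2*h*(-1)/4 = -(-5)*h/2 = 5*h/2)
C(0 - 1*(-17))*P(-4) = 9*((5/2)*(-4))/4 = (9/4)*(-10) = -45/2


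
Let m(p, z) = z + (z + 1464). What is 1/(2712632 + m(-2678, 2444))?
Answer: 1/2718984 ≈ 3.6778e-7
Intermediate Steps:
m(p, z) = 1464 + 2*z (m(p, z) = z + (1464 + z) = 1464 + 2*z)
1/(2712632 + m(-2678, 2444)) = 1/(2712632 + (1464 + 2*2444)) = 1/(2712632 + (1464 + 4888)) = 1/(2712632 + 6352) = 1/2718984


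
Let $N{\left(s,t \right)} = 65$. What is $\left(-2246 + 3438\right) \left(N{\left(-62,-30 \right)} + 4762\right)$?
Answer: $5753784$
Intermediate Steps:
$\left(-2246 + 3438\right) \left(N{\left(-62,-30 \right)} + 4762\right) = \left(-2246 + 3438\right) \left(65 + 4762\right) = 1192 \cdot 4827 = 5753784$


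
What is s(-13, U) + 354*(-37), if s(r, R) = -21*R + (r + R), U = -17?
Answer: -12771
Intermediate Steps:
s(r, R) = r - 20*R (s(r, R) = -21*R + (R + r) = r - 20*R)
s(-13, U) + 354*(-37) = (-13 - 20*(-17)) + 354*(-37) = (-13 + 340) - 13098 = 327 - 13098 = -12771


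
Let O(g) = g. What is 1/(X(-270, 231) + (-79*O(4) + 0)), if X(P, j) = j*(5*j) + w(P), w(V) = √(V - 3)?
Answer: 266489/71016387394 - I*√273/71016387394 ≈ 3.7525e-6 - 2.3266e-10*I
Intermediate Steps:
w(V) = √(-3 + V)
X(P, j) = √(-3 + P) + 5*j² (X(P, j) = j*(5*j) + √(-3 + P) = 5*j² + √(-3 + P) = √(-3 + P) + 5*j²)
1/(X(-270, 231) + (-79*O(4) + 0)) = 1/((√(-3 - 270) + 5*231²) + (-79*4 + 0)) = 1/((√(-273) + 5*53361) + (-316 + 0)) = 1/((I*√273 + 266805) - 316) = 1/((266805 + I*√273) - 316) = 1/(266489 + I*√273)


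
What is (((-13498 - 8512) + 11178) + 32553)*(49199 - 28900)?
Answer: 440914579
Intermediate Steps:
(((-13498 - 8512) + 11178) + 32553)*(49199 - 28900) = ((-22010 + 11178) + 32553)*20299 = (-10832 + 32553)*20299 = 21721*20299 = 440914579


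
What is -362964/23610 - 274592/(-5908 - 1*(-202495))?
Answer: -12972853498/773569845 ≈ -16.770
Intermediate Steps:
-362964/23610 - 274592/(-5908 - 1*(-202495)) = -362964*1/23610 - 274592/(-5908 + 202495) = -60494/3935 - 274592/196587 = -12972853498/773569845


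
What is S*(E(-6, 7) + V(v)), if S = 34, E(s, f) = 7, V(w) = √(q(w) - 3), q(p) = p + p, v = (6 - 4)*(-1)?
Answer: 238 + 34*I*√7 ≈ 238.0 + 89.956*I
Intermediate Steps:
v = -2 (v = 2*(-1) = -2)
q(p) = 2*p
V(w) = √(-3 + 2*w) (V(w) = √(2*w - 3) = √(-3 + 2*w))
S*(E(-6, 7) + V(v)) = 34*(7 + √(-3 + 2*(-2))) = 34*(7 + √(-3 - 4)) = 34*(7 + √(-7)) = 34*(7 + I*√7) = 238 + 34*I*√7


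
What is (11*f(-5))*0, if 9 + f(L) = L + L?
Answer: 0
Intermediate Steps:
f(L) = -9 + 2*L (f(L) = -9 + (L + L) = -9 + 2*L)
(11*f(-5))*0 = (11*(-9 + 2*(-5)))*0 = (11*(-9 - 10))*0 = (11*(-19))*0 = -209*0 = 0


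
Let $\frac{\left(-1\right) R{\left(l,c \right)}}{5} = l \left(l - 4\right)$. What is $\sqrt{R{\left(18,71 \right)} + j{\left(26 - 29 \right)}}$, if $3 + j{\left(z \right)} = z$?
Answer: $i \sqrt{1266} \approx 35.581 i$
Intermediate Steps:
$R{\left(l,c \right)} = - 5 l \left(-4 + l\right)$ ($R{\left(l,c \right)} = - 5 l \left(l - 4\right) = - 5 l \left(-4 + l\right)$)
$j{\left(z \right)} = -3 + z$
$\sqrt{R{\left(18,71 \right)} + j{\left(26 - 29 \right)}} = \sqrt{5 \cdot 18 \left(4 - 18\right) + \left(-3 + \left(26 - 29\right)\right)} = \sqrt{5 \cdot 18 \left(4 - 18\right) - 6} = \sqrt{5 \cdot 18 \left(-14\right) - 6} = \sqrt{-1260 - 6} = \sqrt{-1266} = i \sqrt{1266}$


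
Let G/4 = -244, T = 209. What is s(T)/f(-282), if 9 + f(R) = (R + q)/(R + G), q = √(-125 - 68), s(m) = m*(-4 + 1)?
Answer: 791634240/11080163 - 71706*I*√193/11080163 ≈ 71.446 - 0.089906*I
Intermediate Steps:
s(m) = -3*m (s(m) = m*(-3) = -3*m)
q = I*√193 (q = √(-193) = I*√193 ≈ 13.892*I)
G = -976 (G = 4*(-244) = -976)
f(R) = -9 + (R + I*√193)/(-976 + R) (f(R) = -9 + (R + I*√193)/(R - 976) = -9 + (R + I*√193)/(-976 + R))
s(T)/f(-282) = (-3*209)/(((8784 - 8*(-282) + I*√193)/(-976 - 282))) = -627*(-1258/(8784 + 2256 + I*√193)) = -627*(-1258/(11040 + I*√193)) = -627/(-5520/629 - I*√193/1258)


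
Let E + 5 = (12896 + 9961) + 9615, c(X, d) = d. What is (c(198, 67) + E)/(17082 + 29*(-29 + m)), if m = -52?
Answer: 32534/14733 ≈ 2.2082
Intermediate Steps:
E = 32467 (E = -5 + ((12896 + 9961) + 9615) = -5 + (22857 + 9615) = -5 + 32472 = 32467)
(c(198, 67) + E)/(17082 + 29*(-29 + m)) = (67 + 32467)/(17082 + 29*(-29 - 52)) = 32534/(17082 + 29*(-81)) = 32534/(17082 - 2349) = 32534/14733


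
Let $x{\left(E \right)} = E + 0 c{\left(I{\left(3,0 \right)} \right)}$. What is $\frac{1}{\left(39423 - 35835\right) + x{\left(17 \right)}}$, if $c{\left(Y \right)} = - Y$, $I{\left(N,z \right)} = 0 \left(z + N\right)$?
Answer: $\frac{1}{3605} \approx 0.00027739$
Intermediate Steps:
$I{\left(N,z \right)} = 0$ ($I{\left(N,z \right)} = 0 \left(N + z\right) = 0$)
$x{\left(E \right)} = E$ ($x{\left(E \right)} = E + 0 \left(\left(-1\right) 0\right) = E + 0 \cdot 0 = E + 0 = E$)
$\frac{1}{\left(39423 - 35835\right) + x{\left(17 \right)}} = \frac{1}{\left(39423 - 35835\right) + 17} = \frac{1}{3588 + 17} = \frac{1}{3605}$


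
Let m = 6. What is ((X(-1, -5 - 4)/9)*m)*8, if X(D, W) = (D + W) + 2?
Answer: -128/3 ≈ -42.667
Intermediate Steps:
X(D, W) = 2 + D + W
((X(-1, -5 - 4)/9)*m)*8 = (((2 - 1 + (-5 - 4))/9)*6)*8 = (((2 - 1 - 9)*(⅑))*6)*8 = (-8*⅑*6)*8 = -8/9*6*8 = -16/3*8 = -128/3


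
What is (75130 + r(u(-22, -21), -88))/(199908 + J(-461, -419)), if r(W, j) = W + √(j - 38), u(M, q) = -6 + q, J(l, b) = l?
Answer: 75103/199447 + 3*I*√14/199447 ≈ 0.37656 + 5.628e-5*I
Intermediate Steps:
r(W, j) = W + √(-38 + j)
(75130 + r(u(-22, -21), -88))/(199908 + J(-461, -419)) = (75130 + ((-6 - 21) + √(-38 - 88)))/(199908 - 461) = (75130 + (-27 + √(-126)))/199447 = (75130 + (-27 + 3*I*√14))*(1/199447) = (75103 + 3*I*√14)*(1/199447) = 75103/199447 + 3*I*√14/199447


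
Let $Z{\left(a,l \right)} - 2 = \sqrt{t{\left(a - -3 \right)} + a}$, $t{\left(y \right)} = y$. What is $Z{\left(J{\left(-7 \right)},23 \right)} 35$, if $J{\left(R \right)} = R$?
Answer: $70 + 35 i \sqrt{11} \approx 70.0 + 116.08 i$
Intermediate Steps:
$Z{\left(a,l \right)} = 2 + \sqrt{3 + 2 a}$ ($Z{\left(a,l \right)} = 2 + \sqrt{\left(a - -3\right) + a} = 2 + \sqrt{\left(a + 3\right) + a} = 2 + \sqrt{\left(3 + a\right) + a} = 2 + \sqrt{3 + 2 a}$)
$Z{\left(J{\left(-7 \right)},23 \right)} 35 = \left(2 + \sqrt{3 + 2 \left(-7\right)}\right) 35 = \left(2 + \sqrt{3 - 14}\right) 35 = \left(2 + \sqrt{-11}\right) 35 = \left(2 + i \sqrt{11}\right) 35 = 70 + 35 i \sqrt{11}$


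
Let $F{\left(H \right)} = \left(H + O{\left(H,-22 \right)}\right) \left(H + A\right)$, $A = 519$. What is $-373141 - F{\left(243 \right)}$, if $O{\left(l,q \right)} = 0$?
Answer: $-558307$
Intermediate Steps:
$F{\left(H \right)} = H \left(519 + H\right)$ ($F{\left(H \right)} = \left(H + 0\right) \left(H + 519\right) = H \left(519 + H\right)$)
$-373141 - F{\left(243 \right)} = -373141 - 243 \left(519 + 243\right) = -373141 - 243 \cdot 762 = -373141 - 185166 = -558307$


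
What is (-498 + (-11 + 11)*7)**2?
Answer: 248004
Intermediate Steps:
(-498 + (-11 + 11)*7)**2 = (-498 + 0*7)**2 = (-498 + 0)**2 = (-498)**2 = 248004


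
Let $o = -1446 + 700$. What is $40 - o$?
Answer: $786$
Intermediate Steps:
$o = -746$
$40 - o = 40 - -746 = 40 + 746 = 786$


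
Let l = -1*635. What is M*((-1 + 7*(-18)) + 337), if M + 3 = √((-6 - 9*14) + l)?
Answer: -630 + 210*I*√767 ≈ -630.0 + 5815.9*I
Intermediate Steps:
l = -635
M = -3 + I*√767 (M = -3 + √((-6 - 9*14) - 635) = -3 + √((-6 - 126) - 635) = -3 + √(-132 - 635) = -3 + √(-767) = -3 + I*√767 ≈ -3.0 + 27.695*I)
M*((-1 + 7*(-18)) + 337) = (-3 + I*√767)*((-1 + 7*(-18)) + 337) = (-3 + I*√767)*((-1 - 126) + 337) = (-3 + I*√767)*(-127 + 337) = (-3 + I*√767)*210 = -630 + 210*I*√767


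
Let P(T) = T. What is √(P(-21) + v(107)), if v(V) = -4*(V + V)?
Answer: I*√877 ≈ 29.614*I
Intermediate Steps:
v(V) = -8*V
√(P(-21) + v(107)) = √(-21 - 8*107) = √(-21 - 856) = √(-877) = I*√877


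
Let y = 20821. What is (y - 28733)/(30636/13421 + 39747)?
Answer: -106186952/533475123 ≈ -0.19905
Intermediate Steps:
(y - 28733)/(30636/13421 + 39747) = (20821 - 28733)/(30636/13421 + 39747) = -7912/(30636*(1/13421) + 39747) = -7912/(30636/13421 + 39747) = -7912/533475123/13421 = -7912*13421/533475123 = -106186952/533475123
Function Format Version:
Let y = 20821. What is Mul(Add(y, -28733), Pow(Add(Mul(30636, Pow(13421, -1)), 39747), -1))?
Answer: Rational(-106186952, 533475123) ≈ -0.19905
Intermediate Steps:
Mul(Add(y, -28733), Pow(Add(Mul(30636, Pow(13421, -1)), 39747), -1)) = Mul(Add(20821, -28733), Pow(Add(Mul(30636, Pow(13421, -1)), 39747), -1)) = Mul(-7912, Pow(Add(Mul(30636, Rational(1, 13421)), 39747), -1)) = Mul(-7912, Pow(Add(Rational(30636, 13421), 39747), -1)) = Mul(-7912, Pow(Rational(533475123, 13421), -1)) = Mul(-7912, Rational(13421, 533475123)) = Rational(-106186952, 533475123)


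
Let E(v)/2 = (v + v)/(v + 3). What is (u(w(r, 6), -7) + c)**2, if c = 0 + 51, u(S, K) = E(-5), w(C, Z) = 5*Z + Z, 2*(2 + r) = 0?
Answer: 3721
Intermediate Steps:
r = -2 (r = -2 + (1/2)*0 = -2 + 0 = -2)
E(v) = 4*v/(3 + v) (E(v) = 2*((v + v)/(v + 3)) = 2*((2*v)/(3 + v)) = 2*(2*v/(3 + v)) = 4*v/(3 + v))
w(C, Z) = 6*Z
u(S, K) = 10 (u(S, K) = 4*(-5)/(3 - 5) = 4*(-5)/(-2) = 4*(-5)*(-1/2) = 10)
c = 51
(u(w(r, 6), -7) + c)**2 = (10 + 51)**2 = 61**2 = 3721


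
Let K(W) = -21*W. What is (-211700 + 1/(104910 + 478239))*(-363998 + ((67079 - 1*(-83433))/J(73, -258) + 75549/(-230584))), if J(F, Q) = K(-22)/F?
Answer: 60463699477638000234013/839496635208 ≈ 7.2024e+10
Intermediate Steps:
J(F, Q) = 462/F (J(F, Q) = (-21*(-22))/F = 462/F)
(-211700 + 1/(104910 + 478239))*(-363998 + ((67079 - 1*(-83433))/J(73, -258) + 75549/(-230584))) = (-211700 + 1/(104910 + 478239))*(-363998 + ((67079 - 1*(-83433))/((462/73)) + 75549/(-230584))) = (-211700 + 1/583149)*(-363998 + ((67079 + 83433)/((462*(1/73))) + 75549*(-1/230584))) = (-211700 + 1/583149)*(-363998 + (150512/(462/73) - 75549/230584)) = -123452643299*(-363998 + (150512*(73/462) - 75549/230584))/583149 = -123452643299*(-363998 + (5493688/231 - 75549/230584))/583149 = -123452643299*(-363998 + 1266739101973/53264904)/583149 = -123452643299/583149*(-18121579424219/53264904) = 60463699477638000234013/839496635208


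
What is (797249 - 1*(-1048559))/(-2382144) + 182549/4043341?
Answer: -439273322467/601988781444 ≈ -0.72970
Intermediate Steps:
(797249 - 1*(-1048559))/(-2382144) + 182549/4043341 = (797249 + 1048559)*(-1/2382144) + 182549*(1/4043341) = 1845808*(-1/2382144) + 182549/4043341 = -115363/148884 + 182549/4043341 = -439273322467/601988781444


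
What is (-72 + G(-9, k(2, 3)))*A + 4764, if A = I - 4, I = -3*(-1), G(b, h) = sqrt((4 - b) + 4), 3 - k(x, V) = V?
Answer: 4836 - sqrt(17) ≈ 4831.9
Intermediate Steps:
k(x, V) = 3 - V
G(b, h) = sqrt(8 - b)
I = 3
A = -1 (A = 3 - 4 = -1)
(-72 + G(-9, k(2, 3)))*A + 4764 = (-72 + sqrt(8 - 1*(-9)))*(-1) + 4764 = (-72 + sqrt(8 + 9))*(-1) + 4764 = (-72 + sqrt(17))*(-1) + 4764 = (72 - sqrt(17)) + 4764 = 4836 - sqrt(17)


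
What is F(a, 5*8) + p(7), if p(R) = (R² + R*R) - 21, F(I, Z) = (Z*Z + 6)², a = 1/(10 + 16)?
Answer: 2579313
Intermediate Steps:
a = 1/26 ≈ 0.038462
F(I, Z) = (6 + Z²)² (F(I, Z) = (Z² + 6)² = (6 + Z²)²)
p(R) = -21 + 2*R² (p(R) = (R² + R²) - 21 = 2*R² - 21 = -21 + 2*R²)
F(a, 5*8) + p(7) = (6 + (5*8)²)² + (-21 + 2*7²) = (6 + 40²)² + (-21 + 2*49) = (6 + 1600)² + (-21 + 98) = 1606² + 77 = 2579236 + 77 = 2579313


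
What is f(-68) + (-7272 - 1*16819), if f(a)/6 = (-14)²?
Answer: -22915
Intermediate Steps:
f(a) = 1176 (f(a) = 6*(-14)² = 6*196 = 1176)
f(-68) + (-7272 - 1*16819) = 1176 + (-7272 - 1*16819) = 1176 + (-7272 - 16819) = 1176 - 24091 = -22915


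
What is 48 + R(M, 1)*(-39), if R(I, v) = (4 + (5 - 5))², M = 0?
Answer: -576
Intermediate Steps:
R(I, v) = 16 (R(I, v) = (4 + 0)² = 4² = 16)
48 + R(M, 1)*(-39) = 48 + 16*(-39) = 48 - 624 = -576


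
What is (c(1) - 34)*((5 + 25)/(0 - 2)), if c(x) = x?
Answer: 495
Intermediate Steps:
(c(1) - 34)*((5 + 25)/(0 - 2)) = (1 - 34)*((5 + 25)/(0 - 2)) = -990/(-2) = -990*(-1)/2 = -33*(-15) = 495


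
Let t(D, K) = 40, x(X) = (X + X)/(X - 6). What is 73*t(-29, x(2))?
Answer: 2920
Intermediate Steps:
x(X) = 2*X/(-6 + X) (x(X) = (2*X)/(-6 + X) = 2*X/(-6 + X))
73*t(-29, x(2)) = 73*40 = 2920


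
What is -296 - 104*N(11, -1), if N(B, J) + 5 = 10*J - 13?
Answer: 2616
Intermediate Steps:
N(B, J) = -18 + 10*J (N(B, J) = -5 + (10*J - 13) = -5 + (-13 + 10*J) = -18 + 10*J)
-296 - 104*N(11, -1) = -296 - 104*(-18 + 10*(-1)) = -296 - 104*(-18 - 10) = -296 - 104*(-28) = -296 + 2912 = 2616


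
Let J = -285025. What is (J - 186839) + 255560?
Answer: -216304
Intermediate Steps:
(J - 186839) + 255560 = (-285025 - 186839) + 255560 = -471864 + 255560 = -216304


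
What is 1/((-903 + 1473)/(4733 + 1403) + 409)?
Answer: 3068/1255097 ≈ 0.0024444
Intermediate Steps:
1/((-903 + 1473)/(4733 + 1403) + 409) = 1/(570/6136 + 409) = 1/(570*(1/6136) + 409) = 1/(285/3068 + 409) = 1/(1255097/3068) = 3068/1255097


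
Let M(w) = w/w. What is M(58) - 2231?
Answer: -2230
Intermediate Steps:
M(w) = 1
M(58) - 2231 = 1 - 2231 = -2230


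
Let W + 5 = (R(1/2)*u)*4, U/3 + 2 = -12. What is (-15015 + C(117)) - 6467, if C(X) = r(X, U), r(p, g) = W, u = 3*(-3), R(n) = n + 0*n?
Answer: -21505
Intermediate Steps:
U = -42 (U = -6 + 3*(-12) = -6 - 36 = -42)
R(n) = n (R(n) = n + 0 = n)
u = -9
W = -23 (W = -5 + (-9/2)*4 = -5 + ((½)*(-9))*4 = -5 - 9/2*4 = -5 - 18 = -23)
r(p, g) = -23
C(X) = -23
(-15015 + C(117)) - 6467 = (-15015 - 23) - 6467 = -15038 - 6467 = -21505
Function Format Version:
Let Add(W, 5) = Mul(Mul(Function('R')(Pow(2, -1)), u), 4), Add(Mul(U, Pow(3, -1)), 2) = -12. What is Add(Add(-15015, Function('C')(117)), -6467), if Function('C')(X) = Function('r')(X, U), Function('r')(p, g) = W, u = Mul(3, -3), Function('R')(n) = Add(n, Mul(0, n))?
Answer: -21505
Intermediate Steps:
U = -42 (U = Add(-6, Mul(3, -12)) = Add(-6, -36) = -42)
Function('R')(n) = n (Function('R')(n) = Add(n, 0) = n)
u = -9
W = -23 (W = Add(-5, Mul(Mul(Pow(2, -1), -9), 4)) = Add(-5, Mul(Mul(Rational(1, 2), -9), 4)) = Add(-5, Mul(Rational(-9, 2), 4)) = Add(-5, -18) = -23)
Function('r')(p, g) = -23
Function('C')(X) = -23
Add(Add(-15015, Function('C')(117)), -6467) = Add(Add(-15015, -23), -6467) = Add(-15038, -6467) = -21505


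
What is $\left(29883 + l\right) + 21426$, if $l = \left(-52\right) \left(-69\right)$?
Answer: $54897$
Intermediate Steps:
$l = 3588$
$\left(29883 + l\right) + 21426 = \left(29883 + 3588\right) + 21426 = 33471 + 21426 = 54897$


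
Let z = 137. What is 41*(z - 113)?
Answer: 984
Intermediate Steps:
41*(z - 113) = 41*(137 - 113) = 41*24 = 984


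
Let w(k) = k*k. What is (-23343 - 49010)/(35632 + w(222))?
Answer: -72353/84916 ≈ -0.85205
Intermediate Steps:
w(k) = k²
(-23343 - 49010)/(35632 + w(222)) = (-23343 - 49010)/(35632 + 222²) = -72353/(35632 + 49284) = -72353/84916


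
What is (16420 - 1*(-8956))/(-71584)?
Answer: -793/2237 ≈ -0.35449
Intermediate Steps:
(16420 - 1*(-8956))/(-71584) = (16420 + 8956)*(-1/71584) = 25376*(-1/71584) = -793/2237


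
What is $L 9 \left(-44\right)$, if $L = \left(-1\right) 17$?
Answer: $6732$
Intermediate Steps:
$L = -17$
$L 9 \left(-44\right) = \left(-17\right) 9 \left(-44\right) = \left(-153\right) \left(-44\right) = 6732$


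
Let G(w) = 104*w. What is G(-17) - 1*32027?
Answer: -33795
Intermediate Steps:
G(-17) - 1*32027 = 104*(-17) - 1*32027 = -1768 - 32027 = -33795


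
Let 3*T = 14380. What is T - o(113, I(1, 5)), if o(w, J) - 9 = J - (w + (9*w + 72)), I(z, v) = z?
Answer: 17956/3 ≈ 5985.3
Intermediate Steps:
T = 14380/3 (T = (⅓)*14380 = 14380/3 ≈ 4793.3)
o(w, J) = -63 + J - 10*w (o(w, J) = 9 + (J - (w + (9*w + 72))) = 9 + (J - (w + (72 + 9*w))) = 9 + (J - (72 + 10*w)) = 9 + (J + (-72 - 10*w)) = 9 + (-72 + J - 10*w) = -63 + J - 10*w)
T - o(113, I(1, 5)) = 14380/3 - (-63 + 1 - 10*113) = 14380/3 - (-63 + 1 - 1130) = 14380/3 - 1*(-1192) = 14380/3 + 1192 = 17956/3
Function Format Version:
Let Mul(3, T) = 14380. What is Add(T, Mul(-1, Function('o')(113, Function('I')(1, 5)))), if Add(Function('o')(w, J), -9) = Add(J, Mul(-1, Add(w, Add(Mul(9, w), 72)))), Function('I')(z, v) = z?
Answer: Rational(17956, 3) ≈ 5985.3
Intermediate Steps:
T = Rational(14380, 3) (T = Mul(Rational(1, 3), 14380) = Rational(14380, 3) ≈ 4793.3)
Function('o')(w, J) = Add(-63, J, Mul(-10, w)) (Function('o')(w, J) = Add(9, Add(J, Mul(-1, Add(w, Add(Mul(9, w), 72))))) = Add(9, Add(J, Mul(-1, Add(w, Add(72, Mul(9, w)))))) = Add(9, Add(J, Mul(-1, Add(72, Mul(10, w))))) = Add(9, Add(J, Add(-72, Mul(-10, w)))) = Add(9, Add(-72, J, Mul(-10, w))) = Add(-63, J, Mul(-10, w)))
Add(T, Mul(-1, Function('o')(113, Function('I')(1, 5)))) = Add(Rational(14380, 3), Mul(-1, Add(-63, 1, Mul(-10, 113)))) = Add(Rational(14380, 3), Mul(-1, Add(-63, 1, -1130))) = Add(Rational(14380, 3), Mul(-1, -1192)) = Add(Rational(14380, 3), 1192) = Rational(17956, 3)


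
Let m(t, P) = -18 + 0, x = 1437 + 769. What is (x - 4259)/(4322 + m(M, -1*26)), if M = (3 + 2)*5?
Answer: -2053/4304 ≈ -0.47700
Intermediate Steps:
x = 2206
M = 25 (M = 5*5 = 25)
m(t, P) = -18
(x - 4259)/(4322 + m(M, -1*26)) = (2206 - 4259)/(4322 - 18) = -2053/4304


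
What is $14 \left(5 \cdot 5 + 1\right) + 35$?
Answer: $399$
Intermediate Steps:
$14 \left(5 \cdot 5 + 1\right) + 35 = 14 \left(25 + 1\right) + 35 = 14 \cdot 26 + 35 = 364 + 35 = 399$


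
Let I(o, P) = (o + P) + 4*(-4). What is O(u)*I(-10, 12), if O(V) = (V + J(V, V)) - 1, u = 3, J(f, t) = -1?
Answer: -14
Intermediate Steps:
I(o, P) = -16 + P + o (I(o, P) = (P + o) - 16 = -16 + P + o)
O(V) = -2 + V (O(V) = (V - 1) - 1 = (-1 + V) - 1 = -2 + V)
O(u)*I(-10, 12) = (-2 + 3)*(-16 + 12 - 10) = 1*(-14) = -14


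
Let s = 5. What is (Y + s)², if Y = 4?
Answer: 81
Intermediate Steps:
(Y + s)² = (4 + 5)² = 9² = 81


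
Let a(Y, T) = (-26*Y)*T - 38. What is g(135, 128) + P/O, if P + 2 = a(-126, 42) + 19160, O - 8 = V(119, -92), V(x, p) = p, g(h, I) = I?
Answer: -36490/21 ≈ -1737.6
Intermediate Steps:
a(Y, T) = -38 - 26*T*Y (a(Y, T) = -26*T*Y - 38 = -38 - 26*T*Y)
O = -84 (O = 8 - 92 = -84)
P = 156712 (P = -2 + ((-38 - 26*42*(-126)) + 19160) = -2 + ((-38 + 137592) + 19160) = -2 + (137554 + 19160) = -2 + 156714 = 156712)
g(135, 128) + P/O = 128 + 156712/(-84) = 128 + 156712*(-1/84) = 128 - 39178/21 = -36490/21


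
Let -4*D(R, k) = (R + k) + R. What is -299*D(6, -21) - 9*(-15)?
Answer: -2151/4 ≈ -537.75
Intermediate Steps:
D(R, k) = -R/2 - k/4 (D(R, k) = -((R + k) + R)/4 = -(k + 2*R)/4 = -R/2 - k/4)
-299*D(6, -21) - 9*(-15) = -299*(-½*6 - ¼*(-21)) - 9*(-15) = -299*(-3 + 21/4) + 135 = -299*9/4 + 135 = -2691/4 + 135 = -2151/4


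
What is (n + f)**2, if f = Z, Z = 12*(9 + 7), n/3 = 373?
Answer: 1718721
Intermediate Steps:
n = 1119 (n = 3*373 = 1119)
Z = 192 (Z = 12*16 = 192)
f = 192
(n + f)**2 = (1119 + 192)**2 = 1311**2 = 1718721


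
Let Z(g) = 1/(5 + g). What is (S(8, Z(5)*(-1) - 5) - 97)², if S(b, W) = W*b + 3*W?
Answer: 2343961/100 ≈ 23440.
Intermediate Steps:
S(b, W) = 3*W + W*b
(S(8, Z(5)*(-1) - 5) - 97)² = ((-1/(5 + 5) - 5)*(3 + 8) - 97)² = ((-1/10 - 5)*11 - 97)² = (((⅒)*(-1) - 5)*11 - 97)² = ((-⅒ - 5)*11 - 97)² = (-51/10*11 - 97)² = (-561/10 - 97)² = (-1531/10)² = 2343961/100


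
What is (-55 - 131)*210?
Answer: -39060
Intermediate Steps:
(-55 - 131)*210 = -186*210 = -39060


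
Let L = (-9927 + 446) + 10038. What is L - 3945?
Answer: -3388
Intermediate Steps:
L = 557 (L = -9481 + 10038 = 557)
L - 3945 = 557 - 3945 = -3388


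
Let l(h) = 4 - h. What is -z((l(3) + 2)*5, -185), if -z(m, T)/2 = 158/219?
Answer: 316/219 ≈ 1.4429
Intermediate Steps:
z(m, T) = -316/219
-z((l(3) + 2)*5, -185) = -1*(-316/219) = 316/219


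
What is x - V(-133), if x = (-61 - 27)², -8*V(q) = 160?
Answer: 7764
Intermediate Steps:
V(q) = -20 (V(q) = -⅛*160 = -20)
x = 7744 (x = (-88)² = 7744)
x - V(-133) = 7744 - 1*(-20) = 7744 + 20 = 7764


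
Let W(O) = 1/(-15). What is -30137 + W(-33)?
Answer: -452056/15 ≈ -30137.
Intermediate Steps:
W(O) = -1/15
-30137 + W(-33) = -30137 - 1/15 = -452056/15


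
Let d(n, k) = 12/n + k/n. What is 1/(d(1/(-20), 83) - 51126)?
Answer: -1/53026 ≈ -1.8859e-5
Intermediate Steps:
1/(d(1/(-20), 83) - 51126) = 1/((12 + 83)/(1/(-20)) - 51126) = 1/(95/(-1/20) - 51126) = 1/(-20*95 - 51126) = 1/(-1900 - 51126) = 1/(-53026) = -1/53026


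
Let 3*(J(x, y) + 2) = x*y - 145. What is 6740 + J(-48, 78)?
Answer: 16325/3 ≈ 5441.7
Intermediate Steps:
J(x, y) = -151/3 + x*y/3 (J(x, y) = -2 + (x*y - 145)/3 = -2 + (-145 + x*y)/3 = -2 + (-145/3 + x*y/3) = -151/3 + x*y/3)
6740 + J(-48, 78) = 6740 + (-151/3 + (1/3)*(-48)*78) = 6740 + (-151/3 - 1248) = 6740 - 3895/3 = 16325/3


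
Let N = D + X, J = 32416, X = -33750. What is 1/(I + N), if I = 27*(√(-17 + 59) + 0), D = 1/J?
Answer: -35464400607584/1196891346107659393 - 28371520512*√42/1196891346107659393 ≈ -2.9784e-5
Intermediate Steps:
D = 1/32416 ≈ 3.0849e-5
I = 27*√42 (I = 27*(√42 + 0) = 27*√42 ≈ 174.98)
N = -1094039999/32416 (N = 1/32416 - 33750 = -1094039999/32416 ≈ -33750.)
1/(I + N) = 1/(27*√42 - 1094039999/32416) = 1/(-1094039999/32416 + 27*√42)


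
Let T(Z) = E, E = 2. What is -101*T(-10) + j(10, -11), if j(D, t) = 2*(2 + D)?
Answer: -178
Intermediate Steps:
T(Z) = 2
j(D, t) = 4 + 2*D
-101*T(-10) + j(10, -11) = -101*2 + (4 + 2*10) = -202 + (4 + 20) = -202 + 24 = -178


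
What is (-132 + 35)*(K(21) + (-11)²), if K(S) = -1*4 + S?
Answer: -13386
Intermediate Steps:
K(S) = -4 + S
(-132 + 35)*(K(21) + (-11)²) = (-132 + 35)*((-4 + 21) + (-11)²) = -97*(17 + 121) = -97*138 = -13386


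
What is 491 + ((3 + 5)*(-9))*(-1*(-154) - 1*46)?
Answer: -7285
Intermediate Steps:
491 + ((3 + 5)*(-9))*(-1*(-154) - 1*46) = 491 + (8*(-9))*(154 - 46) = 491 - 72*108 = 491 - 7776 = -7285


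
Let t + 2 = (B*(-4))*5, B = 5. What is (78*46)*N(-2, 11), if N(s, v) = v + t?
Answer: -326508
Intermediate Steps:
t = -102 (t = -2 + (5*(-4))*5 = -2 - 20*5 = -2 - 100 = -102)
N(s, v) = -102 + v (N(s, v) = v - 102 = -102 + v)
(78*46)*N(-2, 11) = (78*46)*(-102 + 11) = 3588*(-91) = -326508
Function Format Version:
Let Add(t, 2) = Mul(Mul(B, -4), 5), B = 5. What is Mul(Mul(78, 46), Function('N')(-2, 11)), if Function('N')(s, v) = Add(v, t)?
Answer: -326508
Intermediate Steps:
t = -102 (t = Add(-2, Mul(Mul(5, -4), 5)) = Add(-2, Mul(-20, 5)) = Add(-2, -100) = -102)
Function('N')(s, v) = Add(-102, v) (Function('N')(s, v) = Add(v, -102) = Add(-102, v))
Mul(Mul(78, 46), Function('N')(-2, 11)) = Mul(Mul(78, 46), Add(-102, 11)) = Mul(3588, -91) = -326508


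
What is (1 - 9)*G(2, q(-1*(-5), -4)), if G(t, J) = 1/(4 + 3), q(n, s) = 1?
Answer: -8/7 ≈ -1.1429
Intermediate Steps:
G(t, J) = ⅐ (G(t, J) = 1/7 = ⅐)
(1 - 9)*G(2, q(-1*(-5), -4)) = (1 - 9)*(⅐) = -8*⅐ = -8/7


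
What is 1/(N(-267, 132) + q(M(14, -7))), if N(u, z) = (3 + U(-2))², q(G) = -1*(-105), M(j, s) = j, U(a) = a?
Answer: 1/106 ≈ 0.0094340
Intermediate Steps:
q(G) = 105
N(u, z) = 1 (N(u, z) = (3 - 2)² = 1² = 1)
1/(N(-267, 132) + q(M(14, -7))) = 1/(1 + 105) = 1/106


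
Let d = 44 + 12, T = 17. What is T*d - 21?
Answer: 931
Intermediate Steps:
d = 56
T*d - 21 = 17*56 - 21 = 952 - 21 = 931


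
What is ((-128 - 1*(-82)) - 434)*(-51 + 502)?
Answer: -216480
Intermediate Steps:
((-128 - 1*(-82)) - 434)*(-51 + 502) = ((-128 + 82) - 434)*451 = (-46 - 434)*451 = -480*451 = -216480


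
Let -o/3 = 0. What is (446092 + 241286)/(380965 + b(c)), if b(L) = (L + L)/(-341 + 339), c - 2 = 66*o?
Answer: 687378/380963 ≈ 1.8043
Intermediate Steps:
o = 0 (o = -3*0 = 0)
c = 2 (c = 2 + 66*0 = 2 + 0 = 2)
b(L) = -L (b(L) = (2*L)/(-2) = (2*L)*(-½) = -L)
(446092 + 241286)/(380965 + b(c)) = (446092 + 241286)/(380965 - 1*2) = 687378/(380965 - 2) = 687378/380963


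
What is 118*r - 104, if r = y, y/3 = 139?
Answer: 49102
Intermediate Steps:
y = 417 (y = 3*139 = 417)
r = 417
118*r - 104 = 118*417 - 104 = 49206 - 104 = 49102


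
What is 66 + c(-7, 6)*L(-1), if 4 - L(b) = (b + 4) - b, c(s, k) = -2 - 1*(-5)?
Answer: 66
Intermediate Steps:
c(s, k) = 3 (c(s, k) = -2 + 5 = 3)
L(b) = 0 (L(b) = 4 - ((b + 4) - b) = 4 - ((4 + b) - b) = 4 - 1*4 = 4 - 4 = 0)
66 + c(-7, 6)*L(-1) = 66 + 3*0 = 66 + 0 = 66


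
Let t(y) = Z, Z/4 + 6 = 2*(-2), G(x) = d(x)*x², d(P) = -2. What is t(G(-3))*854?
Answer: -34160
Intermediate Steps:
G(x) = -2*x²
Z = -40 (Z = -24 + 4*(2*(-2)) = -24 + 4*(-4) = -24 - 16 = -40)
t(y) = -40
t(G(-3))*854 = -40*854 = -34160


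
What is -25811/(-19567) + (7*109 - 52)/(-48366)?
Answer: 137162521/105153058 ≈ 1.3044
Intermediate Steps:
-25811/(-19567) + (7*109 - 52)/(-48366) = -25811*(-1/19567) + (763 - 52)*(-1/48366) = 25811/19567 + 711*(-1/48366) = 25811/19567 - 79/5374 = 137162521/105153058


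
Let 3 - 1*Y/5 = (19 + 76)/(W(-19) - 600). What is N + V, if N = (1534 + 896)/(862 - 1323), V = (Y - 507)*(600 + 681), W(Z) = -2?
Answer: -24947107347/39646 ≈ -6.2925e+5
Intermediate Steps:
Y = 9505/602 (Y = 15 - 5*(19 + 76)/(-2 - 600) = 15 - 475/(-602) = 15 - 475*(-1)/602 = 15 - 5*(-95/602) = 15 + 475/602 = 9505/602 ≈ 15.789)
V = -54114747/86 (V = (9505/602 - 507)*(600 + 681) = -295709/602*1281 = -54114747/86 ≈ -6.2924e+5)
N = -2430/461 (N = 2430/(-461) = 2430*(-1/461) = -2430/461 ≈ -5.2711)
N + V = -2430/461 - 54114747/86 = -24947107347/39646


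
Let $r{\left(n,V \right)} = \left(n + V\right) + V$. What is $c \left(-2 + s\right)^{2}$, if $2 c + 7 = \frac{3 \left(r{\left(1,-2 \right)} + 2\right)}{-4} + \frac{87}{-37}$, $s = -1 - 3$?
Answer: $- \frac{11457}{74} \approx -154.82$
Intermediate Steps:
$r{\left(n,V \right)} = n + 2 V$ ($r{\left(n,V \right)} = \left(V + n\right) + V = n + 2 V$)
$s = -4$
$c = - \frac{1273}{296}$ ($c = - \frac{7}{2} + \frac{\frac{3 \left(\left(1 + 2 \left(-2\right)\right) + 2\right)}{-4} + \frac{87}{-37}}{2} = - \frac{7}{2} + \frac{3 \left(\left(1 - 4\right) + 2\right) \left(- \frac{1}{4}\right) + 87 \left(- \frac{1}{37}\right)}{2} = - \frac{7}{2} + \frac{3 \left(-3 + 2\right) \left(- \frac{1}{4}\right) - \frac{87}{37}}{2} = - \frac{7}{2} + \frac{3 \left(-1\right) \left(- \frac{1}{4}\right) - \frac{87}{37}}{2} = - \frac{7}{2} + \frac{\left(-3\right) \left(- \frac{1}{4}\right) - \frac{87}{37}}{2} = - \frac{7}{2} + \frac{\frac{3}{4} - \frac{87}{37}}{2} = - \frac{7}{2} + \frac{1}{2} \left(- \frac{237}{148}\right) = - \frac{7}{2} - \frac{237}{296} = - \frac{1273}{296} \approx -4.3007$)
$c \left(-2 + s\right)^{2} = - \frac{1273 \left(-2 - 4\right)^{2}}{296} = - \frac{1273 \left(-6\right)^{2}}{296} = \left(- \frac{1273}{296}\right) 36 = - \frac{11457}{74}$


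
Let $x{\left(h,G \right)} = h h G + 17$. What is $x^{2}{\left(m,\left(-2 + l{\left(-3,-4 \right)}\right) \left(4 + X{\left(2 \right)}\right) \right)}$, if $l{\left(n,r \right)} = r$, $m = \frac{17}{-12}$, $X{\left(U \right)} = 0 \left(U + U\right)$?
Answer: $\frac{34969}{36} \approx 971.36$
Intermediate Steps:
$X{\left(U \right)} = 0$ ($X{\left(U \right)} = 0 \cdot 2 U = 0$)
$m = - \frac{17}{12}$ ($m = 17 \left(- \frac{1}{12}\right) = - \frac{17}{12} \approx -1.4167$)
$x{\left(h,G \right)} = 17 + G h^{2}$ ($x{\left(h,G \right)} = h^{2} G + 17 = G h^{2} + 17 = 17 + G h^{2}$)
$x^{2}{\left(m,\left(-2 + l{\left(-3,-4 \right)}\right) \left(4 + X{\left(2 \right)}\right) \right)} = \left(17 + \left(-2 - 4\right) \left(4 + 0\right) \left(- \frac{17}{12}\right)^{2}\right)^{2} = \left(17 + \left(-6\right) 4 \cdot \frac{289}{144}\right)^{2} = \left(17 - \frac{289}{6}\right)^{2} = \left(- \frac{187}{6}\right)^{2} = \frac{34969}{36}$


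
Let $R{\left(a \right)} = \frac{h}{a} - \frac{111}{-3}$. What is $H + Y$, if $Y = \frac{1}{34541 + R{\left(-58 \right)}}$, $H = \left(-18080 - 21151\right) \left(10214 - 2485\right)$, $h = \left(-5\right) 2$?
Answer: $- \frac{304055398776004}{1002767} \approx -3.0322 \cdot 10^{8}$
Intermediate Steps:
$h = -10$
$R{\left(a \right)} = 37 - \frac{10}{a}$ ($R{\left(a \right)} = - \frac{10}{a} - \frac{111}{-3} = - \frac{10}{a} - -37 = - \frac{10}{a} + 37 = 37 - \frac{10}{a}$)
$H = -303216399$ ($H = \left(-39231\right) 7729 = -303216399$)
$Y = \frac{29}{1002767}$ ($Y = \frac{1}{34541 + \left(37 - \frac{10}{-58}\right)} = \frac{1}{34541 + \left(37 - - \frac{5}{29}\right)} = \frac{1}{34541 + \left(37 + \frac{5}{29}\right)} = \frac{1}{34541 + \frac{1078}{29}} = \frac{1}{\frac{1002767}{29}} = \frac{29}{1002767} \approx 2.892 \cdot 10^{-5}$)
$H + Y = -303216399 + \frac{29}{1002767} = - \frac{304055398776004}{1002767}$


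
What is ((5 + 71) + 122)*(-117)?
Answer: -23166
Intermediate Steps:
((5 + 71) + 122)*(-117) = (76 + 122)*(-117) = 198*(-117) = -23166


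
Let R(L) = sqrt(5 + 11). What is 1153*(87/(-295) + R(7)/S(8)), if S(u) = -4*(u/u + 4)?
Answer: -168338/295 ≈ -570.64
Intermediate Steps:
R(L) = 4 (R(L) = sqrt(16) = 4)
S(u) = -20 (S(u) = -4*(1 + 4) = -4*5 = -20)
1153*(87/(-295) + R(7)/S(8)) = 1153*(87/(-295) + 4/(-20)) = 1153*(87*(-1/295) + 4*(-1/20)) = 1153*(-87/295 - 1/5) = 1153*(-146/295) = -168338/295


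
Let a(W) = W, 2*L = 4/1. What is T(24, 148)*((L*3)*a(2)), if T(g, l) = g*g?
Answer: 6912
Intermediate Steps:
T(g, l) = g²
L = 2 (L = (4/1)/2 = (4*1)/2 = (½)*4 = 2)
T(24, 148)*((L*3)*a(2)) = 24²*((2*3)*2) = 576*(6*2) = 576*12 = 6912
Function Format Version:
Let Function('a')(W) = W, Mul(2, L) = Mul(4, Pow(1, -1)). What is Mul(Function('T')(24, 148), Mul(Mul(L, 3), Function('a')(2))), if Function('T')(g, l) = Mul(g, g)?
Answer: 6912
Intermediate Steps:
Function('T')(g, l) = Pow(g, 2)
L = 2 (L = Mul(Rational(1, 2), Mul(4, Pow(1, -1))) = Mul(Rational(1, 2), Mul(4, 1)) = Mul(Rational(1, 2), 4) = 2)
Mul(Function('T')(24, 148), Mul(Mul(L, 3), Function('a')(2))) = Mul(Pow(24, 2), Mul(Mul(2, 3), 2)) = Mul(576, Mul(6, 2)) = Mul(576, 12) = 6912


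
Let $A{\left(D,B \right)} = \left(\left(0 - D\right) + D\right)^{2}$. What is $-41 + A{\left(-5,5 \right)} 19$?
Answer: $-41$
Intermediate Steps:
$A{\left(D,B \right)} = 0$ ($A{\left(D,B \right)} = \left(- D + D\right)^{2} = 0^{2} = 0$)
$-41 + A{\left(-5,5 \right)} 19 = -41 + 0 \cdot 19 = -41 + 0 = -41$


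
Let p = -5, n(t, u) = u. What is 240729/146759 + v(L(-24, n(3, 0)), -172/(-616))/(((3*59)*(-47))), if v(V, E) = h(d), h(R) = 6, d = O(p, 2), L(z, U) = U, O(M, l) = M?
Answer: 667247999/406962707 ≈ 1.6396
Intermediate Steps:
d = -5
v(V, E) = 6
240729/146759 + v(L(-24, n(3, 0)), -172/(-616))/(((3*59)*(-47))) = 240729/146759 + 6/(((3*59)*(-47))) = 240729*(1/146759) + 6/((177*(-47))) = 240729/146759 + 6/(-8319) = 240729/146759 + 6*(-1/8319) = 240729/146759 - 2/2773 = 667247999/406962707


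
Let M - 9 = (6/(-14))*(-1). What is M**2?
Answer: 4356/49 ≈ 88.898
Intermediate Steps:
M = 66/7 (M = 9 + (6/(-14))*(-1) = 9 + (6*(-1/14))*(-1) = 9 - 3/7*(-1) = 9 + 3/7 = 66/7 ≈ 9.4286)
M**2 = (66/7)**2 = 4356/49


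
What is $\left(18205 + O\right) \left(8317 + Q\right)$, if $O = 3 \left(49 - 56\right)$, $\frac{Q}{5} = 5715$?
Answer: $670844128$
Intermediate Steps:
$Q = 28575$ ($Q = 5 \cdot 5715 = 28575$)
$O = -21$ ($O = 3 \left(-7\right) = -21$)
$\left(18205 + O\right) \left(8317 + Q\right) = \left(18205 - 21\right) \left(8317 + 28575\right) = 18184 \cdot 36892 = 670844128$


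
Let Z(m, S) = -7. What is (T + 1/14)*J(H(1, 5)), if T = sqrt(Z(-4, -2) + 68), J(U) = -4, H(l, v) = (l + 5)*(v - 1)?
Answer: -2/7 - 4*sqrt(61) ≈ -31.527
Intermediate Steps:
H(l, v) = (-1 + v)*(5 + l) (H(l, v) = (5 + l)*(-1 + v) = (-1 + v)*(5 + l))
T = sqrt(61) (T = sqrt(-7 + 68) = sqrt(61) ≈ 7.8102)
(T + 1/14)*J(H(1, 5)) = (sqrt(61) + 1/14)*(-4) = (1/14 + sqrt(61))*(-4) = -2/7 - 4*sqrt(61)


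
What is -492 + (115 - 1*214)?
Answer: -591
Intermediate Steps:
-492 + (115 - 1*214) = -492 + (115 - 214) = -492 - 99 = -591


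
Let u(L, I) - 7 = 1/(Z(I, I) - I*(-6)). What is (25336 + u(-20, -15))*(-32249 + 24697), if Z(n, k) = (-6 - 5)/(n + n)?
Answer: -514648386944/2689 ≈ -1.9139e+8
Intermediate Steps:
Z(n, k) = -11/(2*n) (Z(n, k) = -11*1/(2*n) = -11/(2*n))
u(L, I) = 7 + 1/(6*I - 11/(2*I)) (u(L, I) = 7 + 1/(-11/(2*I) - I*(-6)) = 7 + 1/(-11/(2*I) + 6*I) = 7 + 1/(6*I - 11/(2*I)))
(25336 + u(-20, -15))*(-32249 + 24697) = (25336 + (-77 + 2*(-15)*(1 + 42*(-15)))/(-11 + 12*(-15)**2))*(-32249 + 24697) = (25336 + (-77 + 2*(-15)*(1 - 630))/(-11 + 12*225))*(-7552) = (25336 + (-77 + 2*(-15)*(-629))/(-11 + 2700))*(-7552) = (25336 + (-77 + 18870)/2689)*(-7552) = (25336 + (1/2689)*18793)*(-7552) = (25336 + 18793/2689)*(-7552) = (68147297/2689)*(-7552) = -514648386944/2689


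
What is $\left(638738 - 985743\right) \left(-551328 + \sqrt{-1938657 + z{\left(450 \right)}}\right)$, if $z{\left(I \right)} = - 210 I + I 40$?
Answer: $191313572640 - 347005 i \sqrt{2015157} \approx 1.9131 \cdot 10^{11} - 4.926 \cdot 10^{8} i$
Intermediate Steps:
$z{\left(I \right)} = - 170 I$ ($z{\left(I \right)} = - 210 I + 40 I = - 170 I$)
$\left(638738 - 985743\right) \left(-551328 + \sqrt{-1938657 + z{\left(450 \right)}}\right) = \left(638738 - 985743\right) \left(-551328 + \sqrt{-1938657 - 76500}\right) = - 347005 \left(-551328 + \sqrt{-1938657 - 76500}\right) = - 347005 \left(-551328 + \sqrt{-2015157}\right) = - 347005 \left(-551328 + i \sqrt{2015157}\right) = 191313572640 - 347005 i \sqrt{2015157}$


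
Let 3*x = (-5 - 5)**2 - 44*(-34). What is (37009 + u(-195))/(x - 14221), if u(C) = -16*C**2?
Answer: 571391/13689 ≈ 41.741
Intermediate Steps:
x = 532 (x = ((-5 - 5)**2 - 44*(-34))/3 = ((-10)**2 + 1496)/3 = (100 + 1496)/3 = (1/3)*1596 = 532)
(37009 + u(-195))/(x - 14221) = (37009 - 16*(-195)**2)/(532 - 14221) = (37009 - 16*38025)/(-13689) = (37009 - 608400)*(-1/13689) = -571391*(-1/13689) = 571391/13689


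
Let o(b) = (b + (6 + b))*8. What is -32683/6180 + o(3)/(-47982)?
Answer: -261464831/49421460 ≈ -5.2905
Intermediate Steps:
o(b) = 48 + 16*b (o(b) = (6 + 2*b)*8 = 48 + 16*b)
-32683/6180 + o(3)/(-47982) = -32683/6180 + (48 + 16*3)/(-47982) = -32683*1/6180 + (48 + 48)*(-1/47982) = -32683/6180 + 96*(-1/47982) = -32683/6180 - 16/7997 = -261464831/49421460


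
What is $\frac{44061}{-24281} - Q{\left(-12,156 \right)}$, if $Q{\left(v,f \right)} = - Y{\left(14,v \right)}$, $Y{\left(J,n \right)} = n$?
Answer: $- \frac{335433}{24281} \approx -13.815$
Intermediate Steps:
$Q{\left(v,f \right)} = - v$
$\frac{44061}{-24281} - Q{\left(-12,156 \right)} = \frac{44061}{-24281} - \left(-1\right) \left(-12\right) = 44061 \left(- \frac{1}{24281}\right) - 12 = - \frac{44061}{24281} - 12 = - \frac{335433}{24281}$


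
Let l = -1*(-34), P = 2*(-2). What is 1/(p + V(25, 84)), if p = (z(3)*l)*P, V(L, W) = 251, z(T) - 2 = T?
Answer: -1/429 ≈ -0.0023310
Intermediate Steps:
P = -4
z(T) = 2 + T
l = 34
p = -680 (p = ((2 + 3)*34)*(-4) = (5*34)*(-4) = 170*(-4) = -680)
1/(p + V(25, 84)) = 1/(-680 + 251) = 1/(-429) = -1/429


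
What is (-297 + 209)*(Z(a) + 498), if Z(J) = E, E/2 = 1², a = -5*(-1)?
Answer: -44000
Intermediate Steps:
a = 5
E = 2 (E = 2*1² = 2*1 = 2)
Z(J) = 2
(-297 + 209)*(Z(a) + 498) = (-297 + 209)*(2 + 498) = -88*500 = -44000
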